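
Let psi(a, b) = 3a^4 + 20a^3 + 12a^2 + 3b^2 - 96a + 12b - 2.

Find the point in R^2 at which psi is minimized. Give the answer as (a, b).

psi(a,b) separates as P(a) + Q(b) − 2, so its minimum is min P + min Q − 2.
P'(a) = 12(a - 1)(a + 2)(a + 4) vanishes at a ∈ {-4, -2, 1}; Q'(b) = 6b + 12 vanishes at b ∈ {-2}.
Local minima of P (where P''>0): P(-4)=64, P(1)=-61. Local minima of Q: Q(-2)=-12.
So the global minimum of psi is P(1) + Q(-2) − 2 = -61 − 12 − 2 = -75, attained at (1, -2).

(1, -2)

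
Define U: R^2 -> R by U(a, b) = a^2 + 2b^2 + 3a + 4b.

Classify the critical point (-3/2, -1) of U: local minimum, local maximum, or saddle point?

The Hessian of U is constant: H = [[2, 0], [0, 4]].
det(H) = 2·4 − 0² = 8.
det(H) > 0 and tr(H) = 6 > 0, so H is positive definite and the point is a local minimum.

local minimum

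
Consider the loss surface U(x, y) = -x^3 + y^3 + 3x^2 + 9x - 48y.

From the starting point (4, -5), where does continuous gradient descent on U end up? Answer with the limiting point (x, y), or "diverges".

U is separable, so gradient descent decouples: x follows -∂U/∂x, y follows -∂U/∂y.
∂U/∂x = -3(x - 3)(x + 1); at x=4 this is -15, so x increases.
∂U/∂y = 3(y - 4)(y + 4); at y=-5 this is 27, so y decreases.
The x-coordinate has no critical point in that direction and runs off to infinity.

diverges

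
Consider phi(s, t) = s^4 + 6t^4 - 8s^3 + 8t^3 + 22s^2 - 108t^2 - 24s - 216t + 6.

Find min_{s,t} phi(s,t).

-921

phi(s,t) separates as P(s) + Q(t) + 6, so its minimum is min P + min Q + 6.
P'(s) = 4(s - 3)(s - 2)(s - 1) vanishes at s ∈ {1, 2, 3}; Q'(t) = 24(t - 3)(t + 1)(t + 3) vanishes at t ∈ {-3, -1, 3}.
Local minima of P (where P''>0): P(1)=-9, P(3)=-9. Local minima of Q: Q(-3)=-54, Q(3)=-918.
So the global minimum of phi is P(1) + Q(3) + 6 = -9 − 918 + 6 = -921, attained at (1, 3).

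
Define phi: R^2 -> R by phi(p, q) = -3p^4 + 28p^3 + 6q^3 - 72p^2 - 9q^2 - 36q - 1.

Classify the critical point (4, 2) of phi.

saddle point

The mixed partial ∂²phi/∂p∂q is 0, so the Hessian at any point is diag(phi_pp, phi_qq) = diag(12(-3p^2 + 14p - 12), 18(2q - 1)).
At (4, 2): H = diag(-48, 54).
The eigenvalues have opposite signs, so H is indefinite: a saddle point.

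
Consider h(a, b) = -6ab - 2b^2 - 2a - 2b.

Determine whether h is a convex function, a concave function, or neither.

neither

h is quadratic, so its Hessian is the constant matrix H = [[0, -6], [-6, -4]].
det(H) = -36, tr(H) = -4.
det(H) < 0, so H is indefinite: neither convex nor concave.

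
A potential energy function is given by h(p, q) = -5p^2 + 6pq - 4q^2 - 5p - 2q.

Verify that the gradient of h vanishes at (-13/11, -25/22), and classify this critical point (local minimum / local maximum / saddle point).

∇h = (-10p + 6q - 5, 6p - 8q - 2); substituting (-13/11, -25/22) gives ∇h = (0, 0), so (-13/11, -25/22) is indeed a critical point.
The Hessian of h is constant: H = [[-10, 6], [6, -8]].
det(H) = (-10)·(-8) − 6² = 44.
det(H) > 0 and tr(H) = -18 < 0, so H is negative definite and the point is a local maximum.

local maximum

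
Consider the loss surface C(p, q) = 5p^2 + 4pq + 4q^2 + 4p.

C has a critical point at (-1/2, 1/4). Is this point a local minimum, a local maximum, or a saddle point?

local minimum

The Hessian of C is constant: H = [[10, 4], [4, 8]].
det(H) = 10·8 − 4² = 64.
det(H) > 0 and tr(H) = 18 > 0, so H is positive definite and the point is a local minimum.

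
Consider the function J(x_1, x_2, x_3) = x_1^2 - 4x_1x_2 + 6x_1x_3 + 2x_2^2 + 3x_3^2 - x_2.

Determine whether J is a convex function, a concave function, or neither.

J is quadratic, so its Hessian is the constant matrix H = [[2, -4, 6], [-4, 4, 0], [6, 0, 6]].
Leading principal minors: 2, -8, -192.
Neither pattern holds ⇒ H is indefinite ⇒ neither convex nor concave.

neither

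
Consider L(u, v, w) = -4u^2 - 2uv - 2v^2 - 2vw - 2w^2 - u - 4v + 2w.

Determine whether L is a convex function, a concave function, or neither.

L is quadratic, so its Hessian is the constant matrix H = [[-8, -2, 0], [-2, -4, -2], [0, -2, -4]].
Leading principal minors: -8, 28, -80.
Signs alternate −, +, − ⇒ H ≺ 0 ⇒ concave.

concave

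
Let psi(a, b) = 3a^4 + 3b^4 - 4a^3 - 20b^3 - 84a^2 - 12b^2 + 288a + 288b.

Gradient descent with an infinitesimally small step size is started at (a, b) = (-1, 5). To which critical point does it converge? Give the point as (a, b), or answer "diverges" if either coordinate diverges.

(-4, 4)

psi is separable, so gradient descent decouples: a follows -∂psi/∂a, b follows -∂psi/∂b.
∂psi/∂a = 12(a - 3)(a - 2)(a + 4); at a=-1 this is 432, so a decreases.
∂psi/∂b = 12(b - 4)(b - 3)(b + 2); at b=5 this is 168, so b decreases.
a converges to its nearest critical value -4 (a local min of the a-part); b converges to 4. The iterate converges to (-4, 4).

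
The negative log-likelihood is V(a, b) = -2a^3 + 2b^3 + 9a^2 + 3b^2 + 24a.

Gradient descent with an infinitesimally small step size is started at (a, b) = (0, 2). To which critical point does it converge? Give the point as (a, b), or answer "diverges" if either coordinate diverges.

V is separable, so gradient descent decouples: a follows -∂V/∂a, b follows -∂V/∂b.
∂V/∂a = -6(a - 4)(a + 1); at a=0 this is 24, so a decreases.
∂V/∂b = 6b(b + 1); at b=2 this is 36, so b decreases.
a converges to its nearest critical value -1 (a local min of the a-part); b converges to 0. The iterate converges to (-1, 0).

(-1, 0)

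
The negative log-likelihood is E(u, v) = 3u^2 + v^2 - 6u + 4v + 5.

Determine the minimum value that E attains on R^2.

-2

E(u,v) separates as P(u) + Q(v) + 5, so its minimum is min P + min Q + 5.
P'(u) = 6u - 6 vanishes at u ∈ {1}; Q'(v) = 2v + 4 vanishes at v ∈ {-2}.
Local minima of P (where P''>0): P(1)=-3. Local minima of Q: Q(-2)=-4.
So the global minimum of E is P(1) + Q(-2) + 5 = -3 − 4 + 5 = -2, attained at (1, -2).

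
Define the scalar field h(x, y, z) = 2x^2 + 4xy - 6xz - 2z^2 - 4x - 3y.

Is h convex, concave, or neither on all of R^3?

neither

h is quadratic, so its Hessian is the constant matrix H = [[4, 4, -6], [4, 0, 0], [-6, 0, -4]].
Leading principal minors: 4, -16, 64.
Neither pattern holds ⇒ H is indefinite ⇒ neither convex nor concave.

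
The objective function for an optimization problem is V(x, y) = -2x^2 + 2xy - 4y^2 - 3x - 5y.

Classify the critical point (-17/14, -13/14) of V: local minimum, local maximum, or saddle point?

local maximum

The Hessian of V is constant: H = [[-4, 2], [2, -8]].
det(H) = (-4)·(-8) − 2² = 28.
det(H) > 0 and tr(H) = -12 < 0, so H is negative definite and the point is a local maximum.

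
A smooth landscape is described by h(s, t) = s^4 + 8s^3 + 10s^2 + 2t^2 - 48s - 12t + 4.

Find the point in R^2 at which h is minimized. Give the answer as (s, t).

h(s,t) separates as P(s) + Q(t) + 4, so its minimum is min P + min Q + 4.
P'(s) = 4(s - 1)(s + 3)(s + 4) vanishes at s ∈ {-4, -3, 1}; Q'(t) = 4(t - 3) vanishes at t ∈ {3}.
Local minima of P (where P''>0): P(-4)=96, P(1)=-29. Local minima of Q: Q(3)=-18.
So the global minimum of h is P(1) + Q(3) + 4 = -29 − 18 + 4 = -43, attained at (1, 3).

(1, 3)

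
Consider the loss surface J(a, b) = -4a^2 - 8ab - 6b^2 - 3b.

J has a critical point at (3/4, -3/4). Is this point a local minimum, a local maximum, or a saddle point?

The Hessian of J is constant: H = [[-8, -8], [-8, -12]].
det(H) = (-8)·(-12) − (-8)² = 32.
det(H) > 0 and tr(H) = -20 < 0, so H is negative definite and the point is a local maximum.

local maximum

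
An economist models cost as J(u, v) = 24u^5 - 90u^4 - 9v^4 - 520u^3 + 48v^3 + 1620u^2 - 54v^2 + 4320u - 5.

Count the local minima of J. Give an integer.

2

J separates as a function of u plus a function of v, so ∇J=0 decouples.
∂J/∂u = 120(u - 4)(u - 3)(u + 1)(u + 3) = 0 at u ∈ {-3, -1, 3, 4}; ∂J/∂v = -36v(v - 3)(v - 1) = 0 at v ∈ {0, 1, 3}.
The Hessian is diagonal: diag(J_uu, J_vv). Second derivatives: J_uu(-3)=-10080, J_uu(-1)=4800, J_uu(3)=-2880, J_uu(4)=4200; J_vv(0)=-108, J_vv(1)=72, J_vv(3)=-216.
Local minima occur where both diagonal entries positive: (-1, 1), (4, 1). Count: 2.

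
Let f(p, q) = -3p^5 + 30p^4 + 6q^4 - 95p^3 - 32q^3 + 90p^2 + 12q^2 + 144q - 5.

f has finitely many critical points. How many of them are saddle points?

6

f separates as a function of p plus a function of q, so ∇f=0 decouples.
∂f/∂p = -15p(p - 4)(p - 3)(p - 1) = 0 at p ∈ {0, 1, 3, 4}; ∂f/∂q = 24(q - 3)(q - 2)(q + 1) = 0 at q ∈ {-1, 2, 3}.
The Hessian is diagonal: diag(f_pp, f_qq). Second derivatives: f_pp(0)=180, f_pp(1)=-90, f_pp(3)=90, f_pp(4)=-180; f_qq(-1)=288, f_qq(2)=-72, f_qq(3)=96.
Saddle points occur where the two diagonal entries have opposite signs: (0, 2), (1, -1), (1, 3), (3, 2), (4, -1), (4, 3). Count: 6.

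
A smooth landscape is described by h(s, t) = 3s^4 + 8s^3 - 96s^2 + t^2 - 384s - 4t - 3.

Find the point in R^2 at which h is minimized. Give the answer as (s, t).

(4, 2)

h(s,t) separates as P(s) + Q(t) − 3, so its minimum is min P + min Q − 3.
P'(s) = 12(s - 4)(s + 2)(s + 4) vanishes at s ∈ {-4, -2, 4}; Q'(t) = 2(t - 2) vanishes at t ∈ {2}.
Local minima of P (where P''>0): P(-4)=256, P(4)=-1792. Local minima of Q: Q(2)=-4.
So the global minimum of h is P(4) + Q(2) − 3 = -1792 − 4 − 3 = -1799, attained at (4, 2).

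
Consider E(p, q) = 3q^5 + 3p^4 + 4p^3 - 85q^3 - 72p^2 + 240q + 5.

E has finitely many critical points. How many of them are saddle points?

6

E separates as a function of p plus a function of q, so ∇E=0 decouples.
∂E/∂p = 12p(p - 3)(p + 4) = 0 at p ∈ {-4, 0, 3}; ∂E/∂q = 15(q - 4)(q - 1)(q + 1)(q + 4) = 0 at q ∈ {-4, -1, 1, 4}.
The Hessian is diagonal: diag(E_pp, E_qq). Second derivatives: E_pp(-4)=336, E_pp(0)=-144, E_pp(3)=252; E_qq(-4)=-1800, E_qq(-1)=450, E_qq(1)=-450, E_qq(4)=1800.
Saddle points occur where the two diagonal entries have opposite signs: (-4, -4), (-4, 1), (0, -1), (0, 4), (3, -4), (3, 1). Count: 6.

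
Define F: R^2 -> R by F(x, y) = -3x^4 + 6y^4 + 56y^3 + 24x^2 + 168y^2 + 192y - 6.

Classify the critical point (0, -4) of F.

local minimum

The mixed partial ∂²F/∂x∂y is 0, so the Hessian at any point is diag(F_xx, F_yy) = diag(12(-3x^2 + 4), 24(3y^2 + 14y + 14)).
At (0, -4): H = diag(48, 144).
Both eigenvalues are positive, so H is positive definite: a local minimum.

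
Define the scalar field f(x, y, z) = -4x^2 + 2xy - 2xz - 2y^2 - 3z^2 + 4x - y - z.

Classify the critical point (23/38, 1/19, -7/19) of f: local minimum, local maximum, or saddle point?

local maximum

The Hessian is constant: H = [[-8, 2, -2], [2, -4, 0], [-2, 0, -6]].
Leading principal minors: Δ₁ = -8, Δ₂ = 28, Δ₃ = -152.
The minors alternate sign starting negative (−, +, −), so H is negative definite: a local maximum.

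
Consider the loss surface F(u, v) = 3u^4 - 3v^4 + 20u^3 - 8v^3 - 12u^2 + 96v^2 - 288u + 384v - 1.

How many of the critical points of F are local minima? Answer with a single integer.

2

F separates as a function of u plus a function of v, so ∇F=0 decouples.
∂F/∂u = 12(u - 2)(u + 3)(u + 4) = 0 at u ∈ {-4, -3, 2}; ∂F/∂v = -12(v - 4)(v + 2)(v + 4) = 0 at v ∈ {-4, -2, 4}.
The Hessian is diagonal: diag(F_uu, F_vv). Second derivatives: F_uu(-4)=72, F_uu(-3)=-60, F_uu(2)=360; F_vv(-4)=-192, F_vv(-2)=144, F_vv(4)=-576.
Local minima occur where both diagonal entries positive: (-4, -2), (2, -2). Count: 2.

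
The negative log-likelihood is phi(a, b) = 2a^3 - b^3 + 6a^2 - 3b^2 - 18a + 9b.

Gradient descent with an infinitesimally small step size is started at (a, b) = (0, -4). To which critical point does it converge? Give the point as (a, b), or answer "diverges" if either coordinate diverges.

phi is separable, so gradient descent decouples: a follows -∂phi/∂a, b follows -∂phi/∂b.
∂phi/∂a = 6(a - 1)(a + 3); at a=0 this is -18, so a increases.
∂phi/∂b = -3(b - 1)(b + 3); at b=-4 this is -15, so b increases.
a converges to its nearest critical value 1 (a local min of the a-part); b converges to -3. The iterate converges to (1, -3).

(1, -3)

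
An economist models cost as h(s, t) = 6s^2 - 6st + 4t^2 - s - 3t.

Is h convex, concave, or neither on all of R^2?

convex

h is quadratic, so its Hessian is the constant matrix H = [[12, -6], [-6, 8]].
det(H) = 60, tr(H) = 20.
det(H) > 0 and tr(H) > 0, so H is positive definite everywhere: convex.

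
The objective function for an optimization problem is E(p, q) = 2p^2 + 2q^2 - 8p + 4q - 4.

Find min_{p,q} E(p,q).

E(p,q) separates as A(p) + B(q) − 4, so its minimum is min A + min B − 4.
A'(p) = 4p - 8 vanishes at p ∈ {2}; B'(q) = 4q + 4 vanishes at q ∈ {-1}.
Local minima of A (where A''>0): A(2)=-8. Local minima of B: B(-1)=-2.
So the global minimum of E is A(2) + B(-1) − 4 = -8 − 2 − 4 = -14, attained at (2, -1).

-14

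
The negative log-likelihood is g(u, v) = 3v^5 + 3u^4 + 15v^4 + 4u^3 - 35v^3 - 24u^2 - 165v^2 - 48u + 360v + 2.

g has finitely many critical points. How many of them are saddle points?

6

g separates as a function of u plus a function of v, so ∇g=0 decouples.
∂g/∂u = 12(u - 2)(u + 1)(u + 2) = 0 at u ∈ {-2, -1, 2}; ∂g/∂v = 15(v - 2)(v - 1)(v + 3)(v + 4) = 0 at v ∈ {-4, -3, 1, 2}.
The Hessian is diagonal: diag(g_uu, g_vv). Second derivatives: g_uu(-2)=48, g_uu(-1)=-36, g_uu(2)=144; g_vv(-4)=-450, g_vv(-3)=300, g_vv(1)=-300, g_vv(2)=450.
Saddle points occur where the two diagonal entries have opposite signs: (-2, -4), (-2, 1), (-1, -3), (-1, 2), (2, -4), (2, 1). Count: 6.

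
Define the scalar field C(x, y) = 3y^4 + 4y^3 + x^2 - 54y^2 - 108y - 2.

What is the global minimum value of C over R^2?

C(x,y) separates as P(x) + Q(y) − 2, so its minimum is min P + min Q − 2.
P'(x) = 2x vanishes at x ∈ {0}; Q'(y) = 12(y - 3)(y + 1)(y + 3) vanishes at y ∈ {-3, -1, 3}.
Local minima of P (where P''>0): P(0)=0. Local minima of Q: Q(-3)=-27, Q(3)=-459.
So the global minimum of C is P(0) + Q(3) − 2 = 0 − 459 − 2 = -461, attained at (0, 3).

-461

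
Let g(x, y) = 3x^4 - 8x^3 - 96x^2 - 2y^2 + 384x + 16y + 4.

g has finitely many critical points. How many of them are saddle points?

g separates as a function of x plus a function of y, so ∇g=0 decouples.
∂g/∂x = 12(x - 4)(x - 2)(x + 4) = 0 at x ∈ {-4, 2, 4}; ∂g/∂y = -4(y - 4) = 0 at y ∈ {4}.
The Hessian is diagonal: diag(g_xx, g_yy). Second derivatives: g_xx(-4)=576, g_xx(2)=-144, g_xx(4)=192; g_yy(4)=-4.
Saddle points occur where the two diagonal entries have opposite signs: (-4, 4), (4, 4). Count: 2.

2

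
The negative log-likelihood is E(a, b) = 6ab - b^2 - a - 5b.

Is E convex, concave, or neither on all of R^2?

E is quadratic, so its Hessian is the constant matrix H = [[0, 6], [6, -2]].
det(H) = -36, tr(H) = -2.
det(H) < 0, so H is indefinite: neither convex nor concave.

neither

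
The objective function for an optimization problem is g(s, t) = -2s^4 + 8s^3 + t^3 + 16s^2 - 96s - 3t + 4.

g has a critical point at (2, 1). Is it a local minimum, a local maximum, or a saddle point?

local minimum

The mixed partial ∂²g/∂s∂t is 0, so the Hessian at any point is diag(g_ss, g_tt) = diag(8(-3s^2 + 6s + 4), 6t).
At (2, 1): H = diag(32, 6).
Both eigenvalues are positive, so H is positive definite: a local minimum.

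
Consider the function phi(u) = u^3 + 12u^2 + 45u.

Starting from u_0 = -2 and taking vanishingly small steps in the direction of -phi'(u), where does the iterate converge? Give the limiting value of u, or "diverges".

-3

phi'(u) = 3(u + 3)(u + 5), so phi'(-2) = 9.
Gradient descent moves in the -phi' direction, i.e. u is decreasing.
The nearest critical point in that direction is u = -3, where phi'' = 6 > 0 (a local minimum). The iterate converges there.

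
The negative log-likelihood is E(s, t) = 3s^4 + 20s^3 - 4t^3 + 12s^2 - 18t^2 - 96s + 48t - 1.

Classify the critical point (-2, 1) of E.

The mixed partial ∂²E/∂s∂t is 0, so the Hessian at any point is diag(E_ss, E_tt) = diag(12(3s^2 + 10s + 2), -12(2t + 3)).
At (-2, 1): H = diag(-72, -60).
Both eigenvalues are negative, so H is negative definite: a local maximum.

local maximum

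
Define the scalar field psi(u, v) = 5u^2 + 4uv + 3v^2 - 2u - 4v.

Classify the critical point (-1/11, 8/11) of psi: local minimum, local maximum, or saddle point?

local minimum

The Hessian of psi is constant: H = [[10, 4], [4, 6]].
det(H) = 10·6 − 4² = 44.
det(H) > 0 and tr(H) = 16 > 0, so H is positive definite and the point is a local minimum.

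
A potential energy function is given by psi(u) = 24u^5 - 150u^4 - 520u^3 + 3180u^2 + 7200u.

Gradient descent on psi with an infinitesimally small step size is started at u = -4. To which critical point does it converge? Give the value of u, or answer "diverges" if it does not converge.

diverges

psi'(u) = 120(u - 5)(u - 4)(u + 1)(u + 3), so psi'(-4) = 25920.
Gradient descent moves in the -psi' direction, i.e. u is decreasing.
There is no critical point below u=-4, and psi' keeps the same sign, so the iterate runs off to −∞.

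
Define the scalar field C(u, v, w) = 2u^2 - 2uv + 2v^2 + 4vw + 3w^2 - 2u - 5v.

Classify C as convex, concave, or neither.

C is quadratic, so its Hessian is the constant matrix H = [[4, -2, 0], [-2, 4, 4], [0, 4, 6]].
Leading principal minors: 4, 12, 8.
All positive ⇒ H ≻ 0 ⇒ convex.

convex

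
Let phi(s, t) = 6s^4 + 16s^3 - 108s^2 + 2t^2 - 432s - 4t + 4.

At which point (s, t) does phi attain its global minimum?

(3, 1)

phi(s,t) separates as P(s) + Q(t) + 4, so its minimum is min P + min Q + 4.
P'(s) = 24(s - 3)(s + 2)(s + 3) vanishes at s ∈ {-3, -2, 3}; Q'(t) = 4(t - 1) vanishes at t ∈ {1}.
Local minima of P (where P''>0): P(-3)=378, P(3)=-1350. Local minima of Q: Q(1)=-2.
So the global minimum of phi is P(3) + Q(1) + 4 = -1350 − 2 + 4 = -1348, attained at (3, 1).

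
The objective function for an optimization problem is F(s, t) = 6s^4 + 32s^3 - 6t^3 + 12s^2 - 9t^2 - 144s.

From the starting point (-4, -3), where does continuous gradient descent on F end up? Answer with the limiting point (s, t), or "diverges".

(-3, -1)

F is separable, so gradient descent decouples: s follows -∂F/∂s, t follows -∂F/∂t.
∂F/∂s = 24(s - 1)(s + 2)(s + 3); at s=-4 this is -240, so s increases.
∂F/∂t = -18t(t + 1); at t=-3 this is -108, so t increases.
s converges to its nearest critical value -3 (a local min of the s-part); t converges to -1. The iterate converges to (-3, -1).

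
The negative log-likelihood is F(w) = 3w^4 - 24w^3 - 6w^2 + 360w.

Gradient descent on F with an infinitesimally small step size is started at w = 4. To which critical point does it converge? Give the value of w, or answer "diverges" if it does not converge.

F'(w) = 12(w - 5)(w - 3)(w + 2), so F'(4) = -72.
Gradient descent moves in the -F' direction, i.e. w is increasing.
The nearest critical point in that direction is w = 5, where F'' = 168 > 0 (a local minimum). The iterate converges there.

5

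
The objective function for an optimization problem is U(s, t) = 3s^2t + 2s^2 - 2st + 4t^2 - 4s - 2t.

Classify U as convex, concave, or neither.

neither

The term 3s^2t is cubic, so the Hessian is not constant.
∂²U/∂s² = 6t + 4, which takes both signs as t varies (negative for sufficiently negative t). A diagonal entry of the Hessian changing sign means the Hessian is neither positive- nor negative-semidefinite on all of R^2.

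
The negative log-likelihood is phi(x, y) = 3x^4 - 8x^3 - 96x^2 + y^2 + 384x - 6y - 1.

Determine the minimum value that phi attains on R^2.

-1802

phi(x,y) separates as P(x) + Q(y) − 1, so its minimum is min P + min Q − 1.
P'(x) = 12(x - 4)(x - 2)(x + 4) vanishes at x ∈ {-4, 2, 4}; Q'(y) = 2y - 6 vanishes at y ∈ {3}.
Local minima of P (where P''>0): P(-4)=-1792, P(4)=256. Local minima of Q: Q(3)=-9.
So the global minimum of phi is P(-4) + Q(3) − 1 = -1792 − 9 − 1 = -1802, attained at (-4, 3).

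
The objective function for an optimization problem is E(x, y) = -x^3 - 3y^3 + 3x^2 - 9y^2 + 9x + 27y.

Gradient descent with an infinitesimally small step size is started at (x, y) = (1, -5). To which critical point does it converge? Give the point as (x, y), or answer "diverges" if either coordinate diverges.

E is separable, so gradient descent decouples: x follows -∂E/∂x, y follows -∂E/∂y.
∂E/∂x = -3(x - 3)(x + 1); at x=1 this is 12, so x decreases.
∂E/∂y = -9(y - 1)(y + 3); at y=-5 this is -108, so y increases.
x converges to its nearest critical value -1 (a local min of the x-part); y converges to -3. The iterate converges to (-1, -3).

(-1, -3)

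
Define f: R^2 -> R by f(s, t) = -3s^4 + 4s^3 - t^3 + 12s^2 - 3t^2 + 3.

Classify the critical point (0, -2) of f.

The mixed partial ∂²f/∂s∂t is 0, so the Hessian at any point is diag(f_ss, f_tt) = diag(12(-3s^2 + 2s + 2), -6(t + 1)).
At (0, -2): H = diag(24, 6).
Both eigenvalues are positive, so H is positive definite: a local minimum.

local minimum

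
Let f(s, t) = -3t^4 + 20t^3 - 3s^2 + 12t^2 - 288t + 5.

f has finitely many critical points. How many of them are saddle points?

1

f separates as a function of s plus a function of t, so ∇f=0 decouples.
∂f/∂s = -6s = 0 at s ∈ {0}; ∂f/∂t = -12(t - 4)(t - 3)(t + 2) = 0 at t ∈ {-2, 3, 4}.
The Hessian is diagonal: diag(f_ss, f_tt). Second derivatives: f_ss(0)=-6; f_tt(-2)=-360, f_tt(3)=60, f_tt(4)=-72.
Saddle points occur where the two diagonal entries have opposite signs: (0, 3). Count: 1.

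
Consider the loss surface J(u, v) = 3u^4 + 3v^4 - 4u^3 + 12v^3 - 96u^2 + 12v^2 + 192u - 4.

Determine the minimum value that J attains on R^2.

J(u,v) separates as P(u) + Q(v) − 4, so its minimum is min P + min Q − 4.
P'(u) = 12(u - 4)(u - 1)(u + 4) vanishes at u ∈ {-4, 1, 4}; Q'(v) = 12v(v + 1)(v + 2) vanishes at v ∈ {-2, -1, 0}.
Local minima of P (where P''>0): P(-4)=-1280, P(4)=-256. Local minima of Q: Q(-2)=0, Q(0)=0.
So the global minimum of J is P(-4) + Q(-2) − 4 = -1280 + 0 − 4 = -1284, attained at (-4, -2).

-1284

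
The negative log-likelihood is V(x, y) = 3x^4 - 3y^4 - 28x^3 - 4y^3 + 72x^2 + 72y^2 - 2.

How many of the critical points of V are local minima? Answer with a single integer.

V separates as a function of x plus a function of y, so ∇V=0 decouples.
∂V/∂x = 12x(x - 4)(x - 3) = 0 at x ∈ {0, 3, 4}; ∂V/∂y = -12y(y - 3)(y + 4) = 0 at y ∈ {-4, 0, 3}.
The Hessian is diagonal: diag(V_xx, V_yy). Second derivatives: V_xx(0)=144, V_xx(3)=-36, V_xx(4)=48; V_yy(-4)=-336, V_yy(0)=144, V_yy(3)=-252.
Local minima occur where both diagonal entries positive: (0, 0), (4, 0). Count: 2.

2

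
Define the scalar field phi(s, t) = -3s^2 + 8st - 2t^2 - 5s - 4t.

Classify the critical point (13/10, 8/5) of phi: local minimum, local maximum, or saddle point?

saddle point

The Hessian of phi is constant: H = [[-6, 8], [8, -4]].
det(H) = (-6)·(-4) − 8² = -40.
Since det(H) < 0, H is indefinite and the critical point is a saddle point.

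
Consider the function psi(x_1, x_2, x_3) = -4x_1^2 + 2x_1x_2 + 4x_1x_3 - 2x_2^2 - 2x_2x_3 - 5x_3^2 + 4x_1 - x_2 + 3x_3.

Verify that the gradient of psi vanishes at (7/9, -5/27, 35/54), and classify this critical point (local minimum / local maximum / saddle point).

∇psi = (-8x_1 + 2x_2 + 4x_3 + 4, 2x_1 - 4x_2 - 2x_3 - 1, 4x_1 - 2x_2 - 10x_3 + 3); substituting (7/9, -5/27, 35/54) gives ∇psi = (0, 0, 0), so (7/9, -5/27, 35/54) is indeed a critical point.
The Hessian is constant: H = [[-8, 2, 4], [2, -4, -2], [4, -2, -10]].
Leading principal minors: Δ₁ = -8, Δ₂ = 28, Δ₃ = -216.
The minors alternate sign starting negative (−, +, −), so H is negative definite: a local maximum.

local maximum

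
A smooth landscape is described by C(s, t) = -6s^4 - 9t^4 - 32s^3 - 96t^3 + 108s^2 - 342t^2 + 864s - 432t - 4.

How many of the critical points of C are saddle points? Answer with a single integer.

C separates as a function of s plus a function of t, so ∇C=0 decouples.
∂C/∂s = -24(s - 3)(s + 3)(s + 4) = 0 at s ∈ {-4, -3, 3}; ∂C/∂t = -36(t + 1)(t + 3)(t + 4) = 0 at t ∈ {-4, -3, -1}.
The Hessian is diagonal: diag(C_ss, C_tt). Second derivatives: C_ss(-4)=-168, C_ss(-3)=144, C_ss(3)=-1008; C_tt(-4)=-108, C_tt(-3)=72, C_tt(-1)=-216.
Saddle points occur where the two diagonal entries have opposite signs: (-4, -3), (-3, -4), (-3, -1), (3, -3). Count: 4.

4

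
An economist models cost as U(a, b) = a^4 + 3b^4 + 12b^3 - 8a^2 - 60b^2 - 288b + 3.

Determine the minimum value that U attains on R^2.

U(a,b) separates as P(a) + Q(b) + 3, so its minimum is min P + min Q + 3.
P'(a) = 4a(a - 2)(a + 2) vanishes at a ∈ {-2, 0, 2}; Q'(b) = 12(b - 3)(b + 2)(b + 4) vanishes at b ∈ {-4, -2, 3}.
Local minima of P (where P''>0): P(-2)=-16, P(2)=-16. Local minima of Q: Q(-4)=192, Q(3)=-837.
So the global minimum of U is P(-2) + Q(3) + 3 = -16 − 837 + 3 = -850, attained at (-2, 3).

-850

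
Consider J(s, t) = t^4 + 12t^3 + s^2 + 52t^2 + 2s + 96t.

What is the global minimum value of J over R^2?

-65

J(s,t) separates as P(s) + Q(t), so its minimum is min P + min Q.
P'(s) = 2s + 2 vanishes at s ∈ {-1}; Q'(t) = 4(t + 2)(t + 3)(t + 4) vanishes at t ∈ {-4, -3, -2}.
Local minima of P (where P''>0): P(-1)=-1. Local minima of Q: Q(-4)=-64, Q(-2)=-64.
So the global minimum of J is P(-1) + Q(-4) = -1 − 64 = -65, attained at (-1, -4).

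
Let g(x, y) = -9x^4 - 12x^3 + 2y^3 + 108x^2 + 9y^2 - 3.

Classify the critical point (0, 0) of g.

The mixed partial ∂²g/∂x∂y is 0, so the Hessian at any point is diag(g_xx, g_yy) = diag(36(-3x^2 - 2x + 6), 6(2y + 3)).
At (0, 0): H = diag(216, 18).
Both eigenvalues are positive, so H is positive definite: a local minimum.

local minimum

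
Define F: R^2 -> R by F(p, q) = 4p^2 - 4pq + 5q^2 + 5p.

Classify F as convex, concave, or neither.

convex

F is quadratic, so its Hessian is the constant matrix H = [[8, -4], [-4, 10]].
det(H) = 64, tr(H) = 18.
det(H) > 0 and tr(H) > 0, so H is positive definite everywhere: convex.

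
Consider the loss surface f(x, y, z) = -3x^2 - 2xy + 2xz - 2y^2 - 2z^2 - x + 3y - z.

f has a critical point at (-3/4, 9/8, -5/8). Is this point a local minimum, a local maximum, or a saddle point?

The Hessian is constant: H = [[-6, -2, 2], [-2, -4, 0], [2, 0, -4]].
Leading principal minors: Δ₁ = -6, Δ₂ = 20, Δ₃ = -64.
The minors alternate sign starting negative (−, +, −), so H is negative definite: a local maximum.

local maximum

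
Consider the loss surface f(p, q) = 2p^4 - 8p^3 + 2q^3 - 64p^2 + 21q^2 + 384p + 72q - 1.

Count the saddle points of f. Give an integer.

f separates as a function of p plus a function of q, so ∇f=0 decouples.
∂f/∂p = 8(p - 4)(p - 3)(p + 4) = 0 at p ∈ {-4, 3, 4}; ∂f/∂q = 6(q + 3)(q + 4) = 0 at q ∈ {-4, -3}.
The Hessian is diagonal: diag(f_pp, f_qq). Second derivatives: f_pp(-4)=448, f_pp(3)=-56, f_pp(4)=64; f_qq(-4)=-6, f_qq(-3)=6.
Saddle points occur where the two diagonal entries have opposite signs: (-4, -4), (3, -3), (4, -4). Count: 3.

3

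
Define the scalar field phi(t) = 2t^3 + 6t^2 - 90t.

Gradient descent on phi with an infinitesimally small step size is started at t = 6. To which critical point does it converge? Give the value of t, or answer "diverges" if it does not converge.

phi'(t) = 6(t - 3)(t + 5), so phi'(6) = 198.
Gradient descent moves in the -phi' direction, i.e. t is decreasing.
The nearest critical point in that direction is t = 3, where phi'' = 48 > 0 (a local minimum). The iterate converges there.

3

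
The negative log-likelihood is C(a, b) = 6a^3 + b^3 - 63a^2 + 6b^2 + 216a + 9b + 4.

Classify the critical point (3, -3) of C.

local maximum

The mixed partial ∂²C/∂a∂b is 0, so the Hessian at any point is diag(C_aa, C_bb) = diag(18(2a - 7), 6(b + 2)).
At (3, -3): H = diag(-18, -6).
Both eigenvalues are negative, so H is negative definite: a local maximum.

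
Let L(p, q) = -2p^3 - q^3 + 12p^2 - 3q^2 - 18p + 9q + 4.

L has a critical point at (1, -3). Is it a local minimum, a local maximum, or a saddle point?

local minimum

The mixed partial ∂²L/∂p∂q is 0, so the Hessian at any point is diag(L_pp, L_qq) = diag(12(-p + 2), -6(q + 1)).
At (1, -3): H = diag(12, 12).
Both eigenvalues are positive, so H is positive definite: a local minimum.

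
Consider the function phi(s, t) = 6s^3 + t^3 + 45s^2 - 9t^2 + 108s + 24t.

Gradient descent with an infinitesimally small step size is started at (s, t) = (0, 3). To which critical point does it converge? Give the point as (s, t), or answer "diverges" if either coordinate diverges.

(-2, 4)

phi is separable, so gradient descent decouples: s follows -∂phi/∂s, t follows -∂phi/∂t.
∂phi/∂s = 18(s + 2)(s + 3); at s=0 this is 108, so s decreases.
∂phi/∂t = 3(t - 4)(t - 2); at t=3 this is -3, so t increases.
s converges to its nearest critical value -2 (a local min of the s-part); t converges to 4. The iterate converges to (-2, 4).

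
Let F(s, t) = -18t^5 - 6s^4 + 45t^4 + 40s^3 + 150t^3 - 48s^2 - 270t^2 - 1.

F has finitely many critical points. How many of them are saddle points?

6

F separates as a function of s plus a function of t, so ∇F=0 decouples.
∂F/∂s = -24s(s - 4)(s - 1) = 0 at s ∈ {0, 1, 4}; ∂F/∂t = -90t(t - 3)(t - 1)(t + 2) = 0 at t ∈ {-2, 0, 1, 3}.
The Hessian is diagonal: diag(F_ss, F_tt). Second derivatives: F_ss(0)=-96, F_ss(1)=72, F_ss(4)=-288; F_tt(-2)=2700, F_tt(0)=-540, F_tt(1)=540, F_tt(3)=-2700.
Saddle points occur where the two diagonal entries have opposite signs: (0, -2), (0, 1), (1, 0), (1, 3), (4, -2), (4, 1). Count: 6.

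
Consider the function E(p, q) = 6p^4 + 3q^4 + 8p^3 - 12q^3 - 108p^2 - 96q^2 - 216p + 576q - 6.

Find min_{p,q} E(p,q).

E(p,q) separates as A(p) + B(q) − 6, so its minimum is min A + min B − 6.
A'(p) = 24(p - 3)(p + 1)(p + 3) vanishes at p ∈ {-3, -1, 3}; B'(q) = 12(q - 4)(q - 3)(q + 4) vanishes at q ∈ {-4, 3, 4}.
Local minima of A (where A''>0): A(-3)=-54, A(3)=-918. Local minima of B: B(-4)=-2304, B(4)=768.
So the global minimum of E is A(3) + B(-4) − 6 = -918 − 2304 − 6 = -3228, attained at (3, -4).

-3228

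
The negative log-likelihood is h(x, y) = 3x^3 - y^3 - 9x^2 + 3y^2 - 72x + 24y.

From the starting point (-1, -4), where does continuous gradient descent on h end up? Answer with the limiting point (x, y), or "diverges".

(4, -2)

h is separable, so gradient descent decouples: x follows -∂h/∂x, y follows -∂h/∂y.
∂h/∂x = 9(x - 4)(x + 2); at x=-1 this is -45, so x increases.
∂h/∂y = -3(y - 4)(y + 2); at y=-4 this is -48, so y increases.
x converges to its nearest critical value 4 (a local min of the x-part); y converges to -2. The iterate converges to (4, -2).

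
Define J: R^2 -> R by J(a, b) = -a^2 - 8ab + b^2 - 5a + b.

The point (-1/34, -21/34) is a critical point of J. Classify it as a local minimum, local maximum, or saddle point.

The Hessian of J is constant: H = [[-2, -8], [-8, 2]].
det(H) = (-2)·2 − (-8)² = -68.
Since det(H) < 0, H is indefinite and the critical point is a saddle point.

saddle point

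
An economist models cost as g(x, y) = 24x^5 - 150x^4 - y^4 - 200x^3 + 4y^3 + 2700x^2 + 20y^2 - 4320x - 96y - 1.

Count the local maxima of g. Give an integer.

4

g separates as a function of x plus a function of y, so ∇g=0 decouples.
∂g/∂x = 120(x - 4)(x - 3)(x - 1)(x + 3) = 0 at x ∈ {-3, 1, 3, 4}; ∂g/∂y = -4(y - 4)(y - 2)(y + 3) = 0 at y ∈ {-3, 2, 4}.
The Hessian is diagonal: diag(g_xx, g_yy). Second derivatives: g_xx(-3)=-20160, g_xx(1)=2880, g_xx(3)=-1440, g_xx(4)=2520; g_yy(-3)=-140, g_yy(2)=40, g_yy(4)=-56.
Local maxima occur where both diagonal entries negative: (-3, -3), (-3, 4), (3, -3), (3, 4). Count: 4.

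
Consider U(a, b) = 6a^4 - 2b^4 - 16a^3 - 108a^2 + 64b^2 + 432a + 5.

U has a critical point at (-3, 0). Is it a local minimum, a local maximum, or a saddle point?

local minimum

The mixed partial ∂²U/∂a∂b is 0, so the Hessian at any point is diag(U_aa, U_bb) = diag(24(3a^2 - 4a - 9), 8(-3b^2 + 16)).
At (-3, 0): H = diag(720, 128).
Both eigenvalues are positive, so H is positive definite: a local minimum.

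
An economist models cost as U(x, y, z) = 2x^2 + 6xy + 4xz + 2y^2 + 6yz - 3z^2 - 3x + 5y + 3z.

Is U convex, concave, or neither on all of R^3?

neither

U is quadratic, so its Hessian is the constant matrix H = [[4, 6, 4], [6, 4, 6], [4, 6, -6]].
Leading principal minors: 4, -20, 200.
Neither pattern holds ⇒ H is indefinite ⇒ neither convex nor concave.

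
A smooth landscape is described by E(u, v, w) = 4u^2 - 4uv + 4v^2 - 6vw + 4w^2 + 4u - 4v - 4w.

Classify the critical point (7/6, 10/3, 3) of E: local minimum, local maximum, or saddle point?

local minimum

The Hessian is constant: H = [[8, -4, 0], [-4, 8, -6], [0, -6, 8]].
Leading principal minors: Δ₁ = 8, Δ₂ = 48, Δ₃ = 96.
All leading minors are positive, so H is positive definite: a local minimum.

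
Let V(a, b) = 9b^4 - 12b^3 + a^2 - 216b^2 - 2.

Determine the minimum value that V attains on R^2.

-1922

V(a,b) separates as P(a) + Q(b) − 2, so its minimum is min P + min Q − 2.
P'(a) = 2a vanishes at a ∈ {0}; Q'(b) = 36b(b - 4)(b + 3) vanishes at b ∈ {-3, 0, 4}.
Local minima of P (where P''>0): P(0)=0. Local minima of Q: Q(-3)=-891, Q(4)=-1920.
So the global minimum of V is P(0) + Q(4) − 2 = 0 − 1920 − 2 = -1922, attained at (0, 4).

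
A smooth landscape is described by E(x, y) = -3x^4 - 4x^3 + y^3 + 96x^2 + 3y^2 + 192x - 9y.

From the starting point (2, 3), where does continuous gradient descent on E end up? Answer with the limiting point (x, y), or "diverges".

E is separable, so gradient descent decouples: x follows -∂E/∂x, y follows -∂E/∂y.
∂E/∂x = -12(x - 4)(x + 1)(x + 4); at x=2 this is 432, so x decreases.
∂E/∂y = 3(y - 1)(y + 3); at y=3 this is 36, so y decreases.
x converges to its nearest critical value -1 (a local min of the x-part); y converges to 1. The iterate converges to (-1, 1).

(-1, 1)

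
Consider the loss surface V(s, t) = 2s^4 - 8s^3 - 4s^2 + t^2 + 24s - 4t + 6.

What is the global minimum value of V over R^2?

V(s,t) separates as P(s) + Q(t) + 6, so its minimum is min P + min Q + 6.
P'(s) = 8(s - 3)(s - 1)(s + 1) vanishes at s ∈ {-1, 1, 3}; Q'(t) = 2(t - 2) vanishes at t ∈ {2}.
Local minima of P (where P''>0): P(-1)=-18, P(3)=-18. Local minima of Q: Q(2)=-4.
So the global minimum of V is P(-1) + Q(2) + 6 = -18 − 4 + 6 = -16, attained at (-1, 2).

-16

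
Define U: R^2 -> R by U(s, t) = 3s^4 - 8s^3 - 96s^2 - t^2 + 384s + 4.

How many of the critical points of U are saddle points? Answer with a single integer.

2

U separates as a function of s plus a function of t, so ∇U=0 decouples.
∂U/∂s = 12(s - 4)(s - 2)(s + 4) = 0 at s ∈ {-4, 2, 4}; ∂U/∂t = -2t = 0 at t ∈ {0}.
The Hessian is diagonal: diag(U_ss, U_tt). Second derivatives: U_ss(-4)=576, U_ss(2)=-144, U_ss(4)=192; U_tt(0)=-2.
Saddle points occur where the two diagonal entries have opposite signs: (-4, 0), (4, 0). Count: 2.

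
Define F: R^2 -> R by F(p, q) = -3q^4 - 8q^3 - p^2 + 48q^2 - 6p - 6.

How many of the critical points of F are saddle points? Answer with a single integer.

1

F separates as a function of p plus a function of q, so ∇F=0 decouples.
∂F/∂p = -2(p + 3) = 0 at p ∈ {-3}; ∂F/∂q = -12q(q - 2)(q + 4) = 0 at q ∈ {-4, 0, 2}.
The Hessian is diagonal: diag(F_pp, F_qq). Second derivatives: F_pp(-3)=-2; F_qq(-4)=-288, F_qq(0)=96, F_qq(2)=-144.
Saddle points occur where the two diagonal entries have opposite signs: (-3, 0). Count: 1.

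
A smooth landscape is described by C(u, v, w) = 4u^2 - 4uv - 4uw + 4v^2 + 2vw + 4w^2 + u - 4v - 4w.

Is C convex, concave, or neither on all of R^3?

C is quadratic, so its Hessian is the constant matrix H = [[8, -4, -4], [-4, 8, 2], [-4, 2, 8]].
Leading principal minors: 8, 48, 288.
All positive ⇒ H ≻ 0 ⇒ convex.

convex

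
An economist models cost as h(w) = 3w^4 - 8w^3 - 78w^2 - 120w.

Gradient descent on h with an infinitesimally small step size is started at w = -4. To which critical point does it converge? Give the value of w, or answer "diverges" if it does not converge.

h'(w) = 12(w - 5)(w + 1)(w + 2), so h'(-4) = -648.
Gradient descent moves in the -h' direction, i.e. w is increasing.
The nearest critical point in that direction is w = -2, where h'' = 84 > 0 (a local minimum). The iterate converges there.

-2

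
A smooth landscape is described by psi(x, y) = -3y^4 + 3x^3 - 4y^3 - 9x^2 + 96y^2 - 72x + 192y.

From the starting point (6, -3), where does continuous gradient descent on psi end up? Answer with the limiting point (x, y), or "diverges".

(4, -1)

psi is separable, so gradient descent decouples: x follows -∂psi/∂x, y follows -∂psi/∂y.
∂psi/∂x = 9(x - 4)(x + 2); at x=6 this is 144, so x decreases.
∂psi/∂y = -12(y - 4)(y + 1)(y + 4); at y=-3 this is -168, so y increases.
x converges to its nearest critical value 4 (a local min of the x-part); y converges to -1. The iterate converges to (4, -1).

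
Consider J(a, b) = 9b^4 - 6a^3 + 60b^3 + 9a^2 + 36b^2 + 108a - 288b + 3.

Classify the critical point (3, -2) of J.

The mixed partial ∂²J/∂a∂b is 0, so the Hessian at any point is diag(J_aa, J_bb) = diag(18(-2a + 1), 36(3b^2 + 10b + 2)).
At (3, -2): H = diag(-90, -216).
Both eigenvalues are negative, so H is negative definite: a local maximum.

local maximum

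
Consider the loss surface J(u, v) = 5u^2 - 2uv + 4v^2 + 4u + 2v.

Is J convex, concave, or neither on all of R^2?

J is quadratic, so its Hessian is the constant matrix H = [[10, -2], [-2, 8]].
det(H) = 76, tr(H) = 18.
det(H) > 0 and tr(H) > 0, so H is positive definite everywhere: convex.

convex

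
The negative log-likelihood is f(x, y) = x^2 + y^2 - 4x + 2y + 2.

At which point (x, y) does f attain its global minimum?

(2, -1)

f(x,y) separates as P(x) + Q(y) + 2, so its minimum is min P + min Q + 2.
P'(x) = 2x - 4 vanishes at x ∈ {2}; Q'(y) = 2y + 2 vanishes at y ∈ {-1}.
Local minima of P (where P''>0): P(2)=-4. Local minima of Q: Q(-1)=-1.
So the global minimum of f is P(2) + Q(-1) + 2 = -4 − 1 + 2 = -3, attained at (2, -1).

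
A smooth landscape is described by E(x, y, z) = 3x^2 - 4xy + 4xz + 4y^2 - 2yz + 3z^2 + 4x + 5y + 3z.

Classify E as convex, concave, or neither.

convex

E is quadratic, so its Hessian is the constant matrix H = [[6, -4, 4], [-4, 8, -2], [4, -2, 6]].
Leading principal minors: 6, 32, 104.
All positive ⇒ H ≻ 0 ⇒ convex.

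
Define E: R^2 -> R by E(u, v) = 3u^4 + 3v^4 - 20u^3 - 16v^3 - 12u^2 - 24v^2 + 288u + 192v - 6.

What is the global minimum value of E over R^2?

-726

E(u,v) separates as P(u) + Q(v) − 6, so its minimum is min P + min Q − 6.
P'(u) = 12(u - 4)(u - 3)(u + 2) vanishes at u ∈ {-2, 3, 4}; Q'(v) = 12(v - 4)(v - 2)(v + 2) vanishes at v ∈ {-2, 2, 4}.
Local minima of P (where P''>0): P(-2)=-416, P(4)=448. Local minima of Q: Q(-2)=-304, Q(4)=128.
So the global minimum of E is P(-2) + Q(-2) − 6 = -416 − 304 − 6 = -726, attained at (-2, -2).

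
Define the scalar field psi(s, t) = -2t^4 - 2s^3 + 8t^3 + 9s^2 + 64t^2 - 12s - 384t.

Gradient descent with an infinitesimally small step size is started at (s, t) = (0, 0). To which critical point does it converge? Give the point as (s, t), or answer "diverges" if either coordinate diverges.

(1, 3)

psi is separable, so gradient descent decouples: s follows -∂psi/∂s, t follows -∂psi/∂t.
∂psi/∂s = -6(s - 2)(s - 1); at s=0 this is -12, so s increases.
∂psi/∂t = -8(t - 4)(t - 3)(t + 4); at t=0 this is -384, so t increases.
s converges to its nearest critical value 1 (a local min of the s-part); t converges to 3. The iterate converges to (1, 3).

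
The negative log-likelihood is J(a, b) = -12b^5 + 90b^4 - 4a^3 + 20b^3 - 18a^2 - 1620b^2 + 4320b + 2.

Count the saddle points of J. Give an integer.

J separates as a function of a plus a function of b, so ∇J=0 decouples.
∂J/∂a = -12a(a + 3) = 0 at a ∈ {-3, 0}; ∂J/∂b = -60(b - 4)(b - 3)(b - 2)(b + 3) = 0 at b ∈ {-3, 2, 3, 4}.
The Hessian is diagonal: diag(J_aa, J_bb). Second derivatives: J_aa(-3)=36, J_aa(0)=-36; J_bb(-3)=12600, J_bb(2)=-600, J_bb(3)=360, J_bb(4)=-840.
Saddle points occur where the two diagonal entries have opposite signs: (-3, 2), (-3, 4), (0, -3), (0, 3). Count: 4.

4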